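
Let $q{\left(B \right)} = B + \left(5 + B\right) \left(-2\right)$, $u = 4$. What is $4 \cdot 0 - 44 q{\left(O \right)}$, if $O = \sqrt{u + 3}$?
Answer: $440 + 44 \sqrt{7} \approx 556.41$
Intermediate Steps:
$O = \sqrt{7}$ ($O = \sqrt{4 + 3} = \sqrt{7} \approx 2.6458$)
$q{\left(B \right)} = -10 - B$ ($q{\left(B \right)} = B - \left(10 + 2 B\right) = -10 - B$)
$4 \cdot 0 - 44 q{\left(O \right)} = 4 \cdot 0 - 44 \left(-10 - \sqrt{7}\right) = 0 + \left(440 + 44 \sqrt{7}\right) = 440 + 44 \sqrt{7}$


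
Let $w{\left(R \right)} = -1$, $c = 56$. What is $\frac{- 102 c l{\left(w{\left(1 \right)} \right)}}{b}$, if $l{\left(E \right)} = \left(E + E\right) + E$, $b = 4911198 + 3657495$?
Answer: $\frac{272}{136011} \approx 0.0019998$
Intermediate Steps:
$b = 8568693$
$l{\left(E \right)} = 3 E$ ($l{\left(E \right)} = 2 E + E = 3 E$)
$\frac{- 102 c l{\left(w{\left(1 \right)} \right)}}{b} = \frac{\left(-102\right) 56 \cdot 3 \left(-1\right)}{8568693} = \left(-5712\right) \left(-3\right) \frac{1}{8568693} = 17136 \cdot \frac{1}{8568693} = \frac{272}{136011}$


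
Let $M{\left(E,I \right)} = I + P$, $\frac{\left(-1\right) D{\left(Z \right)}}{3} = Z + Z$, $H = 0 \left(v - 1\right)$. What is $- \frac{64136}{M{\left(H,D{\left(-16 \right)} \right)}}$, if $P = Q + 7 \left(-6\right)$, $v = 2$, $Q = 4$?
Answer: $- \frac{32068}{29} \approx -1105.8$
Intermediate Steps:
$H = 0$ ($H = 0 \left(2 - 1\right) = 0 \cdot 1 = 0$)
$P = -38$ ($P = 4 + 7 \left(-6\right) = 4 - 42 = -38$)
$D{\left(Z \right)} = - 6 Z$ ($D{\left(Z \right)} = - 3 \left(Z + Z\right) = - 3 \cdot 2 Z = - 6 Z$)
$M{\left(E,I \right)} = -38 + I$ ($M{\left(E,I \right)} = I - 38 = -38 + I$)
$- \frac{64136}{M{\left(H,D{\left(-16 \right)} \right)}} = - \frac{64136}{-38 - -96} = - \frac{64136}{-38 + 96} = - \frac{64136}{58} = \left(-64136\right) \frac{1}{58} = - \frac{32068}{29}$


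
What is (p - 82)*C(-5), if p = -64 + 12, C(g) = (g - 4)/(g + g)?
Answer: -603/5 ≈ -120.60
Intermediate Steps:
C(g) = (-4 + g)/(2*g) (C(g) = (-4 + g)/((2*g)) = (-4 + g)*(1/(2*g)) = (-4 + g)/(2*g))
p = -52
(p - 82)*C(-5) = (-52 - 82)*((½)*(-4 - 5)/(-5)) = -67*(-1)*(-9)/5 = -134*9/10 = -603/5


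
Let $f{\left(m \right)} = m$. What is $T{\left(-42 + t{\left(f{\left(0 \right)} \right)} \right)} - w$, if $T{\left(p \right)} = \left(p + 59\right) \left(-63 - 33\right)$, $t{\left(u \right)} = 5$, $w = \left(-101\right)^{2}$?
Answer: $-12313$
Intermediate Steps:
$w = 10201$
$T{\left(p \right)} = -5664 - 96 p$ ($T{\left(p \right)} = \left(59 + p\right) \left(-96\right) = -5664 - 96 p$)
$T{\left(-42 + t{\left(f{\left(0 \right)} \right)} \right)} - w = \left(-5664 - 96 \left(-42 + 5\right)\right) - 10201 = \left(-5664 - -3552\right) - 10201 = \left(-5664 + 3552\right) - 10201 = -2112 - 10201 = -12313$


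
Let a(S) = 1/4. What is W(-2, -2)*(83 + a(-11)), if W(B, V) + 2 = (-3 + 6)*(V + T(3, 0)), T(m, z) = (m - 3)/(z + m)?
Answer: -666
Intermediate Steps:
a(S) = 1/4
T(m, z) = (-3 + m)/(m + z)
W(B, V) = -2 + 3*V (W(B, V) = -2 + (-3 + 6)*(V + (-3 + 3)/(3 + 0)) = -2 + 3*(V + 0/3) = -2 + 3*(V + (1/3)*0) = -2 + 3*(V + 0) = -2 + 3*V)
W(-2, -2)*(83 + a(-11)) = (-2 + 3*(-2))*(83 + 1/4) = (-2 - 6)*(333/4) = -8*333/4 = -666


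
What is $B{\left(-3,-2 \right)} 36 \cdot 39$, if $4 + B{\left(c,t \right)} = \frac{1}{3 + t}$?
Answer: $-4212$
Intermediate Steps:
$B{\left(c,t \right)} = -4 + \frac{1}{3 + t}$
$B{\left(-3,-2 \right)} 36 \cdot 39 = \frac{-11 - -8}{3 - 2} \cdot 36 \cdot 39 = \frac{-11 + 8}{1} \cdot 36 \cdot 39 = 1 \left(-3\right) 36 \cdot 39 = \left(-3\right) 36 \cdot 39 = \left(-108\right) 39 = -4212$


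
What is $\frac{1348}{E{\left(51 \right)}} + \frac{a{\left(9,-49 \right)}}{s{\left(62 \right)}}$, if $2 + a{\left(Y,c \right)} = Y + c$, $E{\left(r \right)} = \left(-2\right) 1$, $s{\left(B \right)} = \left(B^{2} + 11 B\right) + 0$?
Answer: $- \frac{1525283}{2263} \approx -674.01$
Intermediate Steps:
$s{\left(B \right)} = B^{2} + 11 B$
$E{\left(r \right)} = -2$
$a{\left(Y,c \right)} = -2 + Y + c$ ($a{\left(Y,c \right)} = -2 + \left(Y + c\right) = -2 + Y + c$)
$\frac{1348}{E{\left(51 \right)}} + \frac{a{\left(9,-49 \right)}}{s{\left(62 \right)}} = \frac{1348}{-2} + \frac{-2 + 9 - 49}{62 \left(11 + 62\right)} = 1348 \left(- \frac{1}{2}\right) - \frac{42}{62 \cdot 73} = -674 - \frac{42}{4526} = -674 - \frac{21}{2263} = - \frac{1525283}{2263}$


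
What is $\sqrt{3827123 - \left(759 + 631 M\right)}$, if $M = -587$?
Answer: $\sqrt{4196761} \approx 2048.6$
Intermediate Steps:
$\sqrt{3827123 - \left(759 + 631 M\right)} = \sqrt{3827123 - -369638} = \sqrt{3827123 + \left(370397 - 759\right)} = \sqrt{3827123 + 369638} = \sqrt{4196761}$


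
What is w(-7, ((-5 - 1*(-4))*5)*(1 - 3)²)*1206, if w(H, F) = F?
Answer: -24120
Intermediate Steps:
w(-7, ((-5 - 1*(-4))*5)*(1 - 3)²)*1206 = (((-5 - 1*(-4))*5)*(1 - 3)²)*1206 = (((-5 + 4)*5)*(-2)²)*1206 = (-1*5*4)*1206 = -5*4*1206 = -20*1206 = -24120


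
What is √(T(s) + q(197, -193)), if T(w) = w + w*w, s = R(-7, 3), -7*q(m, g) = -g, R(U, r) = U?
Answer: √707/7 ≈ 3.7985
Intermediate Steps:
q(m, g) = g/7 (q(m, g) = -(-1)*g/7 = g/7)
s = -7
T(w) = w + w²
√(T(s) + q(197, -193)) = √(-7*(1 - 7) + (⅐)*(-193)) = √(-7*(-6) - 193/7) = √(42 - 193/7) = √(101/7) = √707/7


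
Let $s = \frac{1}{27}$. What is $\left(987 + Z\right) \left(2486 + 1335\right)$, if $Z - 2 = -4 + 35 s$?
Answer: $\frac{101753230}{27} \approx 3.7686 \cdot 10^{6}$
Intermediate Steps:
$s = \frac{1}{27} \approx 0.037037$
$Z = - \frac{19}{27}$ ($Z = 2 + \left(-4 + 35 \cdot \frac{1}{27}\right) = 2 + \left(-4 + \frac{35}{27}\right) = 2 - \frac{73}{27} = - \frac{19}{27} \approx -0.7037$)
$\left(987 + Z\right) \left(2486 + 1335\right) = \left(987 - \frac{19}{27}\right) \left(2486 + 1335\right) = \frac{26630}{27} \cdot 3821 = \frac{101753230}{27}$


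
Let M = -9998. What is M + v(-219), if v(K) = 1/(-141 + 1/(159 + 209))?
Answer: -518766594/51887 ≈ -9998.0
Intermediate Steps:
v(K) = -368/51887 (v(K) = 1/(-141 + 1/368) = 1/(-51887/368) = -368/51887)
M + v(-219) = -9998 - 368/51887 = -518766594/51887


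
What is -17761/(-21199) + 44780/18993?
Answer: 1286625893/402632607 ≈ 3.1955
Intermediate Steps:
-17761/(-21199) + 44780/18993 = -17761*(-1/21199) + 44780*(1/18993) = 17761/21199 + 44780/18993 = 1286625893/402632607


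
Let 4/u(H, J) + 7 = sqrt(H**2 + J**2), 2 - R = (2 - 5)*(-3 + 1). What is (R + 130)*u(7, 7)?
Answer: 72 + 72*sqrt(2) ≈ 173.82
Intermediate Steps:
R = -4 (R = 2 - (2 - 5)*(-3 + 1) = 2 - (-3)*(-2) = 2 - 1*6 = 2 - 6 = -4)
u(H, J) = 4/(-7 + sqrt(H**2 + J**2))
(R + 130)*u(7, 7) = (-4 + 130)*(4/(-7 + sqrt(7**2 + 7**2))) = 126*(4/(-7 + sqrt(49 + 49))) = 126*(4/(-7 + sqrt(98))) = 126*(4/(-7 + 7*sqrt(2))) = 504/(-7 + 7*sqrt(2))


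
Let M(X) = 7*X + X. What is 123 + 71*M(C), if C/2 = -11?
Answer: -12373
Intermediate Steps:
C = -22 (C = 2*(-11) = -22)
M(X) = 8*X
123 + 71*M(C) = 123 + 71*(8*(-22)) = 123 + 71*(-176) = 123 - 12496 = -12373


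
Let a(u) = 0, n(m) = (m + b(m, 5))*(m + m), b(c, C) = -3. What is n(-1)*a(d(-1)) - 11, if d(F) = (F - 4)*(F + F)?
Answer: -11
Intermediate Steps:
d(F) = 2*F*(-4 + F) (d(F) = (-4 + F)*(2*F) = 2*F*(-4 + F))
n(m) = 2*m*(-3 + m) (n(m) = (m - 3)*(m + m) = (-3 + m)*(2*m) = 2*m*(-3 + m))
n(-1)*a(d(-1)) - 11 = (2*(-1)*(-3 - 1))*0 - 11 = (2*(-1)*(-4))*0 - 11 = 8*0 - 11 = 0 - 11 = -11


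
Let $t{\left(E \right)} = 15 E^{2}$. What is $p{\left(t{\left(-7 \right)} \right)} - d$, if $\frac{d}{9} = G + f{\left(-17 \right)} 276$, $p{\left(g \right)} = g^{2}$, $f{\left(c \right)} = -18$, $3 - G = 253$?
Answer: $587187$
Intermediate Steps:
$G = -250$ ($G = 3 - 253 = -250$)
$d = -46962$ ($d = 9 \left(-250 - 4968\right) = 9 \left(-5218\right) = -46962$)
$p{\left(t{\left(-7 \right)} \right)} - d = \left(15 \left(-7\right)^{2}\right)^{2} - -46962 = \left(15 \cdot 49\right)^{2} + 46962 = 735^{2} + 46962 = 540225 + 46962 = 587187$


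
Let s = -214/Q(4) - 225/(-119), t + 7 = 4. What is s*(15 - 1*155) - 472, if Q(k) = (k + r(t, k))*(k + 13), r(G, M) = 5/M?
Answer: -20452/51 ≈ -401.02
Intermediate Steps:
t = -3 (t = -7 + 4 = -3)
Q(k) = (13 + k)*(k + 5/k) (Q(k) = (k + 5/k)*(k + 13) = (k + 5/k)*(13 + k) = (13 + k)*(k + 5/k))
s = -181/357 (s = -214/(5 + 4**2 + 13*4 + 65/4) - 225/(-119) = -214/(5 + 16 + 52 + 65*(1/4)) - 225*(-1/119) = -214/(5 + 16 + 52 + 65/4) + 225/119 = -214/357/4 + 225/119 = -214*4/357 + 225/119 = -856/357 + 225/119 = -181/357 ≈ -0.50700)
s*(15 - 1*155) - 472 = -181*(15 - 1*155)/357 - 472 = -181*(15 - 155)/357 - 472 = -181/357*(-140) - 472 = 3620/51 - 472 = -20452/51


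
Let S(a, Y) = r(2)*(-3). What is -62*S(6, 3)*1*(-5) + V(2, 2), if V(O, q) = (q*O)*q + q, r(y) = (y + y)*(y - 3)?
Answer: 3730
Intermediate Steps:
r(y) = 2*y*(-3 + y) (r(y) = (2*y)*(-3 + y) = 2*y*(-3 + y))
S(a, Y) = 12 (S(a, Y) = (2*2*(-3 + 2))*(-3) = (2*2*(-1))*(-3) = -4*(-3) = 12)
V(O, q) = q + O*q**2 (V(O, q) = (O*q)*q + q = O*q**2 + q = q + O*q**2)
-62*S(6, 3)*1*(-5) + V(2, 2) = -62*12*1*(-5) + 2*(1 + 2*2) = -744*(-5) + 2*(1 + 4) = -62*(-60) + 2*5 = 3720 + 10 = 3730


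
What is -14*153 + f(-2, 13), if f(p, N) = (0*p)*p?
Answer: -2142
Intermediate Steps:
f(p, N) = 0 (f(p, N) = 0*p = 0)
-14*153 + f(-2, 13) = -14*153 + 0 = -2142 + 0 = -2142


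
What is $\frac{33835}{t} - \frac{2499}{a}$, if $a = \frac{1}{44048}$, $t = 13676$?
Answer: $- \frac{1505398685717}{13676} \approx -1.1008 \cdot 10^{8}$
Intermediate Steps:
$a = \frac{1}{44048} \approx 2.2703 \cdot 10^{-5}$
$\frac{33835}{t} - \frac{2499}{a} = \frac{33835}{13676} - 2499 \frac{1}{\frac{1}{44048}} = 33835 \cdot \frac{1}{13676} - 110075952 = \frac{33835}{13676} - 110075952 = - \frac{1505398685717}{13676}$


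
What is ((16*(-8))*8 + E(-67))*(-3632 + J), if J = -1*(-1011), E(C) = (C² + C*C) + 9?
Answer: -20871023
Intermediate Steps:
E(C) = 9 + 2*C² (E(C) = (C² + C²) + 9 = 2*C² + 9 = 9 + 2*C²)
J = 1011
((16*(-8))*8 + E(-67))*(-3632 + J) = ((16*(-8))*8 + (9 + 2*(-67)²))*(-3632 + 1011) = (-128*8 + (9 + 2*4489))*(-2621) = (-1024 + (9 + 8978))*(-2621) = (-1024 + 8987)*(-2621) = 7963*(-2621) = -20871023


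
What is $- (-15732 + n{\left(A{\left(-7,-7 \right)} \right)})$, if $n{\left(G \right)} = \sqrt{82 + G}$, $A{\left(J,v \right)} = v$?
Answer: $15732 - 5 \sqrt{3} \approx 15723.0$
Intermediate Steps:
$- (-15732 + n{\left(A{\left(-7,-7 \right)} \right)}) = - (-15732 + \sqrt{82 - 7}) = - (-15732 + \sqrt{75}) = - (-15732 + 5 \sqrt{3}) = 15732 - 5 \sqrt{3}$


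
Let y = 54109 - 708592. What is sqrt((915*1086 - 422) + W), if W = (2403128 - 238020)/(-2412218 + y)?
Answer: 444*sqrt(391613535835)/278791 ≈ 996.63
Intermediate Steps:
y = -654483
W = -196828/278791 (W = (2403128 - 238020)/(-2412218 - 654483) = 2165108/(-3066701) = 2165108*(-1/3066701) = -196828/278791 ≈ -0.70601)
sqrt((915*1086 - 422) + W) = sqrt((915*1086 - 422) - 196828/278791) = sqrt((993690 - 422) - 196828/278791) = sqrt(993268 - 196828/278791) = sqrt(276913982160/278791) = 444*sqrt(391613535835)/278791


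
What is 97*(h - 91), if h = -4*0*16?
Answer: -8827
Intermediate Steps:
h = 0 (h = 0*16 = 0)
97*(h - 91) = 97*(0 - 91) = 97*(-91) = -8827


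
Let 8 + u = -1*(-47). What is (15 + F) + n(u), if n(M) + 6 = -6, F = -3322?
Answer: -3319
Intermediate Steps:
u = 39 (u = -8 - 1*(-47) = -8 + 47 = 39)
n(M) = -12 (n(M) = -6 - 6 = -12)
(15 + F) + n(u) = (15 - 3322) - 12 = -3307 - 12 = -3319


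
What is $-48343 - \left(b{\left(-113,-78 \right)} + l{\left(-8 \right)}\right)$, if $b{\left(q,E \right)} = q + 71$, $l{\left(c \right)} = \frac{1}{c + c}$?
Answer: $- \frac{772815}{16} \approx -48301.0$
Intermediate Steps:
$l{\left(c \right)} = \frac{1}{2 c}$
$b{\left(q,E \right)} = 71 + q$
$-48343 - \left(b{\left(-113,-78 \right)} + l{\left(-8 \right)}\right) = -48343 - \left(\left(71 - 113\right) + \frac{1}{2 \left(-8\right)}\right) = -48343 - \left(-42 + \frac{1}{2} \left(- \frac{1}{8}\right)\right) = -48343 - \left(-42 - \frac{1}{16}\right) = -48343 - - \frac{673}{16} = -48343 + \frac{673}{16} = - \frac{772815}{16}$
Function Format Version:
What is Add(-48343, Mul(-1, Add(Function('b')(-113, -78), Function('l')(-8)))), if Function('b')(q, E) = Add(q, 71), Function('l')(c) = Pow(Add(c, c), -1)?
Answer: Rational(-772815, 16) ≈ -48301.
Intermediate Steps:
Function('l')(c) = Mul(Rational(1, 2), Pow(c, -1)) (Function('l')(c) = Pow(Mul(2, c), -1) = Mul(Rational(1, 2), Pow(c, -1)))
Function('b')(q, E) = Add(71, q)
Add(-48343, Mul(-1, Add(Function('b')(-113, -78), Function('l')(-8)))) = Add(-48343, Mul(-1, Add(Add(71, -113), Mul(Rational(1, 2), Pow(-8, -1))))) = Add(-48343, Mul(-1, Add(-42, Mul(Rational(1, 2), Rational(-1, 8))))) = Add(-48343, Mul(-1, Add(-42, Rational(-1, 16)))) = Add(-48343, Mul(-1, Rational(-673, 16))) = Add(-48343, Rational(673, 16)) = Rational(-772815, 16)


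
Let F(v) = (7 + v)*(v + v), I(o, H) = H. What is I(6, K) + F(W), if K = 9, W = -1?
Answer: -3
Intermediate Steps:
F(v) = 2*v*(7 + v) (F(v) = (7 + v)*(2*v) = 2*v*(7 + v))
I(6, K) + F(W) = 9 + 2*(-1)*(7 - 1) = 9 + 2*(-1)*6 = 9 - 12 = -3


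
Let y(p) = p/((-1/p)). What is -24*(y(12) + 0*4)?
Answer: 3456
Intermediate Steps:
y(p) = -p² (y(p) = p*(-p) = -p²)
-24*(y(12) + 0*4) = -24*(-1*12² + 0*4) = -24*(-1*144 + 0) = -24*(-144 + 0) = -24*(-144) = 3456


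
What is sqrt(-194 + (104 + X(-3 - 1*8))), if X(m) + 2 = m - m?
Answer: 2*I*sqrt(23) ≈ 9.5917*I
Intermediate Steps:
X(m) = -2 (X(m) = -2 + (m - m) = -2 + 0 = -2)
sqrt(-194 + (104 + X(-3 - 1*8))) = sqrt(-194 + (104 - 2)) = sqrt(-194 + 102) = sqrt(-92) = 2*I*sqrt(23)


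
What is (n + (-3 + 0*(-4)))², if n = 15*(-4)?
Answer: 3969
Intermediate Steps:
n = -60
(n + (-3 + 0*(-4)))² = (-60 + (-3 + 0*(-4)))² = (-60 + (-3 + 0))² = (-60 - 3)² = (-63)² = 3969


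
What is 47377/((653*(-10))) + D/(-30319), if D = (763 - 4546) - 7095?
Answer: -1365389923/197983070 ≈ -6.8965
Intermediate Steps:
D = -10878 (D = -3783 - 7095 = -10878)
47377/((653*(-10))) + D/(-30319) = 47377/((653*(-10))) - 10878/(-30319) = 47377/(-6530) - 10878*(-1/30319) = 47377*(-1/6530) + 10878/30319 = -47377/6530 + 10878/30319 = -1365389923/197983070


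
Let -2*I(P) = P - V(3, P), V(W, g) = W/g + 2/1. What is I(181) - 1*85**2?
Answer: -1323923/181 ≈ -7314.5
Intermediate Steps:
V(W, g) = 2 + W/g (V(W, g) = W/g + 2*1 = W/g + 2 = 2 + W/g)
I(P) = 1 - P/2 + 3/(2*P) (I(P) = -(P - (2 + 3/P))/2 = -(P + (-2 - 3/P))/2 = -(-2 + P - 3/P)/2 = 1 - P/2 + 3/(2*P))
I(181) - 1*85**2 = (1 - 1/2*181 + (3/2)/181) - 1*85**2 = (1 - 181/2 + (3/2)*(1/181)) - 1*7225 = (1 - 181/2 + 3/362) - 7225 = -16198/181 - 7225 = -1323923/181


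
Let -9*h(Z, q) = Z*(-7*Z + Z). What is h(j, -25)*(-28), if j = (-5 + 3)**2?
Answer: -896/3 ≈ -298.67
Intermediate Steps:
j = 4 (j = (-2)**2 = 4)
h(Z, q) = 2*Z**2/3 (h(Z, q) = -Z*(-7*Z + Z)/9 = -Z*(-6*Z)/9 = -(-2)*Z**2/3 = 2*Z**2/3)
h(j, -25)*(-28) = ((2/3)*4**2)*(-28) = ((2/3)*16)*(-28) = (32/3)*(-28) = -896/3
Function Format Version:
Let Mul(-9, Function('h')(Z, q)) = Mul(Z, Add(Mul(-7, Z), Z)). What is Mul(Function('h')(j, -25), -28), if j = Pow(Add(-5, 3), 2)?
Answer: Rational(-896, 3) ≈ -298.67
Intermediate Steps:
j = 4 (j = Pow(-2, 2) = 4)
Function('h')(Z, q) = Mul(Rational(2, 3), Pow(Z, 2)) (Function('h')(Z, q) = Mul(Rational(-1, 9), Mul(Z, Add(Mul(-7, Z), Z))) = Mul(Rational(-1, 9), Mul(Z, Mul(-6, Z))) = Mul(Rational(-1, 9), Mul(-6, Pow(Z, 2))) = Mul(Rational(2, 3), Pow(Z, 2)))
Mul(Function('h')(j, -25), -28) = Mul(Mul(Rational(2, 3), Pow(4, 2)), -28) = Mul(Mul(Rational(2, 3), 16), -28) = Mul(Rational(32, 3), -28) = Rational(-896, 3)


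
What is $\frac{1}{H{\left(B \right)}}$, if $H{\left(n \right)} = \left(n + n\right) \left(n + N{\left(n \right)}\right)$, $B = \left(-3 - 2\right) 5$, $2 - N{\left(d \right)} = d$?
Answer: $- \frac{1}{100} \approx -0.01$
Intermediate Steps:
$N{\left(d \right)} = 2 - d$
$B = -25$ ($B = \left(-5\right) 5 = -25$)
$H{\left(n \right)} = 4 n$ ($H{\left(n \right)} = \left(n + n\right) \left(n - \left(-2 + n\right)\right) = 2 n 2 = 4 n$)
$\frac{1}{H{\left(B \right)}} = \frac{1}{4 \left(-25\right)} = \frac{1}{-100} = - \frac{1}{100}$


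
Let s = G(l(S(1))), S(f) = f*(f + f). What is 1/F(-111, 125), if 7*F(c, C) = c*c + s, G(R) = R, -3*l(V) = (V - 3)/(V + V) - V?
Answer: 4/7041 ≈ 0.00056810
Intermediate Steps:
S(f) = 2*f**2 (S(f) = f*(2*f) = 2*f**2)
l(V) = V/3 - (-3 + V)/(6*V) (l(V) = -((V - 3)/(V + V) - V)/3 = -((-3 + V)/((2*V)) - V)/3 = -((-3 + V)*(1/(2*V)) - V)/3 = -((-3 + V)/(2*V) - V)/3 = -(-V + (-3 + V)/(2*V))/3 = V/3 - (-3 + V)/(6*V))
s = 3/4 (s = (3 + (2*1**2)*(-1 + 2*(2*1**2)))/(6*((2*1**2))) = (3 + (2*1)*(-1 + 2*(2*1)))/(6*((2*1))) = (1/6)*(3 + 2*(-1 + 2*2))/2 = (1/6)*(1/2)*(3 + 2*(-1 + 4)) = (1/6)*(1/2)*(3 + 2*3) = (1/6)*(1/2)*(3 + 6) = (1/6)*(1/2)*9 = 3/4 ≈ 0.75000)
F(c, C) = 3/28 + c**2/7 (F(c, C) = (c*c + 3/4)/7 = (c**2 + 3/4)/7 = (3/4 + c**2)/7 = 3/28 + c**2/7)
1/F(-111, 125) = 1/(3/28 + (1/7)*(-111)**2) = 1/(3/28 + (1/7)*12321) = 1/(3/28 + 12321/7) = 1/(7041/4) = 4/7041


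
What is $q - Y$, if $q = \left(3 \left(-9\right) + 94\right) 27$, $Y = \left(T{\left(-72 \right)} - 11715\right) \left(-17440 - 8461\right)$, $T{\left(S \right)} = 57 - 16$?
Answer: $-302366465$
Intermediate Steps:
$T{\left(S \right)} = 41$
$Y = 302368274$ ($Y = \left(41 - 11715\right) \left(-17440 - 8461\right) = \left(-11674\right) \left(-25901\right) = 302368274$)
$q = 1809$ ($q = \left(-27 + 94\right) 27 = 67 \cdot 27 = 1809$)
$q - Y = 1809 - 302368274 = -302366465$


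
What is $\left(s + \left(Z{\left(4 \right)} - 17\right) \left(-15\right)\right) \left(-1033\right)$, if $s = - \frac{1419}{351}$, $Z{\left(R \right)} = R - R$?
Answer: $- \frac{30330946}{117} \approx -2.5924 \cdot 10^{5}$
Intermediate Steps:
$Z{\left(R \right)} = 0$
$s = - \frac{473}{117}$ ($s = \left(-1419\right) \frac{1}{351} = - \frac{473}{117} \approx -4.0427$)
$\left(s + \left(Z{\left(4 \right)} - 17\right) \left(-15\right)\right) \left(-1033\right) = \left(- \frac{473}{117} + \left(0 - 17\right) \left(-15\right)\right) \left(-1033\right) = \left(- \frac{473}{117} - -255\right) \left(-1033\right) = \left(- \frac{473}{117} + 255\right) \left(-1033\right) = \frac{29362}{117} \left(-1033\right) = - \frac{30330946}{117}$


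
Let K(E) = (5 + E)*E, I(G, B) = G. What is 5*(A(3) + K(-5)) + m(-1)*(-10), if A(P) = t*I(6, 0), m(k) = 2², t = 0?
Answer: -40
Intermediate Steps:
m(k) = 4
A(P) = 0 (A(P) = 0*6 = 0)
K(E) = E*(5 + E)
5*(A(3) + K(-5)) + m(-1)*(-10) = 5*(0 - 5*(5 - 5)) + 4*(-10) = 5*(0 - 5*0) - 40 = 5*(0 + 0) - 40 = 5*0 - 40 = 0 - 40 = -40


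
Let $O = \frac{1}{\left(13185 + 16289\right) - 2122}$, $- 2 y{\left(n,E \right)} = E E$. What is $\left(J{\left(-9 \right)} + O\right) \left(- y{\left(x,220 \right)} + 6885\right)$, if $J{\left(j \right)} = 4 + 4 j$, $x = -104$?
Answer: $- \frac{27207550355}{27352} \approx -9.9472 \cdot 10^{5}$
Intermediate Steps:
$y{\left(n,E \right)} = - \frac{E^{2}}{2}$ ($y{\left(n,E \right)} = - \frac{E E}{2} = - \frac{E^{2}}{2}$)
$O = \frac{1}{27352}$ ($O = \frac{1}{29474 - 2122} = \frac{1}{27352} \approx 3.656 \cdot 10^{-5}$)
$\left(J{\left(-9 \right)} + O\right) \left(- y{\left(x,220 \right)} + 6885\right) = \left(\left(4 + 4 \left(-9\right)\right) + \frac{1}{27352}\right) \left(- \frac{\left(-1\right) 220^{2}}{2} + 6885\right) = \left(\left(4 - 36\right) + \frac{1}{27352}\right) \left(- \frac{\left(-1\right) 48400}{2} + 6885\right) = \left(-32 + \frac{1}{27352}\right) \left(\left(-1\right) \left(-24200\right) + 6885\right) = - \frac{875263 \left(24200 + 6885\right)}{27352} = \left(- \frac{875263}{27352}\right) 31085 = - \frac{27207550355}{27352}$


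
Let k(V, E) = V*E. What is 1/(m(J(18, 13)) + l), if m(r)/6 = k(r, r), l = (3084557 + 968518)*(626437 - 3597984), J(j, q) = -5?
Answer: -1/12043902856875 ≈ -8.3030e-14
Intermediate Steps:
l = -12043902857025 (l = 4053075*(-2971547) = -12043902857025)
k(V, E) = E*V
m(r) = 6*r² (m(r) = 6*(r*r) = 6*r²)
1/(m(J(18, 13)) + l) = 1/(6*(-5)² - 12043902857025) = 1/(6*25 - 12043902857025) = 1/(150 - 12043902857025) = 1/(-12043902856875) = -1/12043902856875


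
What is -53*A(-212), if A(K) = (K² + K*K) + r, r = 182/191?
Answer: -909945870/191 ≈ -4.7641e+6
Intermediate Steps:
r = 182/191 (r = 182*(1/191) = 182/191 ≈ 0.95288)
A(K) = 182/191 + 2*K² (A(K) = (K² + K*K) + 182/191 = (K² + K²) + 182/191 = 2*K² + 182/191 = 182/191 + 2*K²)
-53*A(-212) = -53*(182/191 + 2*(-212)²) = -53*(182/191 + 2*44944) = -53*(182/191 + 89888) = -53*17168790/191 = -909945870/191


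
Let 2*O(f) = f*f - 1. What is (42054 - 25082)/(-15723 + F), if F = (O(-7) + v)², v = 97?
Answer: -8486/541 ≈ -15.686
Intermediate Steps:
O(f) = -½ + f²/2 (O(f) = (f*f - 1)/2 = (f² - 1)/2 = (-1 + f²)/2 = -½ + f²/2)
F = 14641 (F = ((-½ + (½)*(-7)²) + 97)² = ((-½ + (½)*49) + 97)² = ((-½ + 49/2) + 97)² = (24 + 97)² = 121² = 14641)
(42054 - 25082)/(-15723 + F) = (42054 - 25082)/(-15723 + 14641) = 16972/(-1082) = 16972*(-1/1082) = -8486/541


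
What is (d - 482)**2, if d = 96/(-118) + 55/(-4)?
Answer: 13733261721/55696 ≈ 2.4658e+5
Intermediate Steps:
d = -3437/236 (d = 96*(-1/118) + 55*(-1/4) = -48/59 - 55/4 = -3437/236 ≈ -14.564)
(d - 482)**2 = (-3437/236 - 482)**2 = (-117189/236)**2 = 13733261721/55696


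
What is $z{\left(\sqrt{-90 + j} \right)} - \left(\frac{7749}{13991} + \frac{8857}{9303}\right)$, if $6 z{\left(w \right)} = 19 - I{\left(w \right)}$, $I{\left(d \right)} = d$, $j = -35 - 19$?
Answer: $\frac{144107087}{86772182} - 2 i \approx 1.6608 - 2.0 i$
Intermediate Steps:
$j = -54$
$z{\left(w \right)} = \frac{19}{6} - \frac{w}{6}$ ($z{\left(w \right)} = \frac{19 - w}{6} = \frac{19}{6} - \frac{w}{6}$)
$z{\left(\sqrt{-90 + j} \right)} - \left(\frac{7749}{13991} + \frac{8857}{9303}\right) = \left(\frac{19}{6} - \frac{\sqrt{-90 - 54}}{6}\right) - \left(\frac{7749}{13991} + \frac{8857}{9303}\right) = \left(\frac{19}{6} - \frac{\sqrt{-144}}{6}\right) - \frac{196007234}{130158273} = \left(\frac{19}{6} - \frac{12 i}{6}\right) - \frac{196007234}{130158273} = \left(\frac{19}{6} - 2 i\right) - \frac{196007234}{130158273} = \frac{144107087}{86772182} - 2 i$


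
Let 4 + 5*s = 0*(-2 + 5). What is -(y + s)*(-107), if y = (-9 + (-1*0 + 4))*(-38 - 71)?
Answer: 291147/5 ≈ 58229.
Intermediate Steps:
s = -4/5 (s = -4/5 + (0*(-2 + 5))/5 = -4/5 + (0*3)/5 = -4/5 + (1/5)*0 = -4/5 + 0 = -4/5 ≈ -0.80000)
y = 545 (y = (-9 + (0 + 4))*(-109) = (-9 + 4)*(-109) = -5*(-109) = 545)
-(y + s)*(-107) = -(545 - 4/5)*(-107) = -2721*(-107)/5 = -1*(-291147/5) = 291147/5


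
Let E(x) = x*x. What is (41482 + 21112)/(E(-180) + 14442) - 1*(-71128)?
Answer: 1665920185/23421 ≈ 71129.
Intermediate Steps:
E(x) = x²
(41482 + 21112)/(E(-180) + 14442) - 1*(-71128) = (41482 + 21112)/((-180)² + 14442) - 1*(-71128) = 62594/(32400 + 14442) + 71128 = 62594/46842 + 71128 = 62594*(1/46842) + 71128 = 31297/23421 + 71128 = 1665920185/23421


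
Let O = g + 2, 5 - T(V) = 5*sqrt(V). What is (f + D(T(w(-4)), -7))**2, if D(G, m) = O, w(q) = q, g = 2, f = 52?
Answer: 3136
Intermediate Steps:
T(V) = 5 - 5*sqrt(V)
O = 4 (O = 2 + 2 = 4)
D(G, m) = 4
(f + D(T(w(-4)), -7))**2 = (52 + 4)**2 = 56**2 = 3136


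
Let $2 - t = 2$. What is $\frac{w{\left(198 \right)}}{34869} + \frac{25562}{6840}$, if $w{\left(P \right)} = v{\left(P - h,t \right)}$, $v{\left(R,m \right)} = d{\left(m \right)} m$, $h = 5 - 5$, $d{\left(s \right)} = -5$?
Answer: $\frac{12781}{3420} \approx 3.7371$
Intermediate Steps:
$h = 0$ ($h = 5 - 5 = 0$)
$t = 0$ ($t = 2 - 2 = 0$)
$v{\left(R,m \right)} = - 5 m$
$w{\left(P \right)} = 0$ ($w{\left(P \right)} = \left(-5\right) 0 = 0$)
$\frac{w{\left(198 \right)}}{34869} + \frac{25562}{6840} = \frac{0}{34869} + \frac{25562}{6840} = 0 \cdot \frac{1}{34869} + 25562 \cdot \frac{1}{6840} = 0 + \frac{12781}{3420} = \frac{12781}{3420}$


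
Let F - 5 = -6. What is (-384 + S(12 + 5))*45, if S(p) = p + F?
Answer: -16560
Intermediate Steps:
F = -1 (F = 5 - 6 = -1)
S(p) = -1 + p (S(p) = p - 1 = -1 + p)
(-384 + S(12 + 5))*45 = (-384 + (-1 + (12 + 5)))*45 = (-384 + (-1 + 17))*45 = (-384 + 16)*45 = -368*45 = -16560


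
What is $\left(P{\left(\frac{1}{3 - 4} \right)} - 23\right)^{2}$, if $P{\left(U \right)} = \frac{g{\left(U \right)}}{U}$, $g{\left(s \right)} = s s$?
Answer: $576$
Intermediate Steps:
$g{\left(s \right)} = s^{2}$
$P{\left(U \right)} = U$ ($P{\left(U \right)} = \frac{U^{2}}{U} = U$)
$\left(P{\left(\frac{1}{3 - 4} \right)} - 23\right)^{2} = \left(\frac{1}{3 - 4} - 23\right)^{2} = \left(\frac{1}{-1} - 23\right)^{2} = \left(-1 - 23\right)^{2} = \left(-24\right)^{2} = 576$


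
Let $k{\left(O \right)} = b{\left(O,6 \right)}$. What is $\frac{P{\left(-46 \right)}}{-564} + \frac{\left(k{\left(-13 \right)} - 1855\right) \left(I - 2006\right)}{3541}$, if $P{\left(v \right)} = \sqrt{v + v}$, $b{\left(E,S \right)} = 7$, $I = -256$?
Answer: $\frac{4180176}{3541} - \frac{i \sqrt{23}}{282} \approx 1180.5 - 0.017006 i$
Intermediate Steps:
$k{\left(O \right)} = 7$
$P{\left(v \right)} = \sqrt{2} \sqrt{v}$ ($P{\left(v \right)} = \sqrt{2 v} = \sqrt{2} \sqrt{v}$)
$\frac{P{\left(-46 \right)}}{-564} + \frac{\left(k{\left(-13 \right)} - 1855\right) \left(I - 2006\right)}{3541} = \frac{\sqrt{2} \sqrt{-46}}{-564} + \frac{\left(7 - 1855\right) \left(-256 - 2006\right)}{3541} = \sqrt{2} i \sqrt{46} \left(- \frac{1}{564}\right) + \left(-1848\right) \left(-2262\right) \frac{1}{3541} = 2 i \sqrt{23} \left(- \frac{1}{564}\right) + 4180176 \cdot \frac{1}{3541} = - \frac{i \sqrt{23}}{282} + \frac{4180176}{3541} = \frac{4180176}{3541} - \frac{i \sqrt{23}}{282}$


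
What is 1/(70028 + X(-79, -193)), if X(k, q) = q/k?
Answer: 79/5532405 ≈ 1.4280e-5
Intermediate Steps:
1/(70028 + X(-79, -193)) = 1/(70028 - 193/(-79)) = 1/(70028 - 193*(-1/79)) = 1/(70028 + 193/79) = 1/(5532405/79) = 79/5532405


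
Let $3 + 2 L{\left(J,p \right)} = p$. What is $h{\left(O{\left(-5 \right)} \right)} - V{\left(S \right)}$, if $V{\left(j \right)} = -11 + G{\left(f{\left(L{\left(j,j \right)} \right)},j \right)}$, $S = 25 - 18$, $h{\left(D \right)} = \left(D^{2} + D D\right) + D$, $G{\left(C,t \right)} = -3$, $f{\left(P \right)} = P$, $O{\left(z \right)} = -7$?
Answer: $105$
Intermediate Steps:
$L{\left(J,p \right)} = - \frac{3}{2} + \frac{p}{2}$
$h{\left(D \right)} = D + 2 D^{2}$ ($h{\left(D \right)} = \left(D^{2} + D^{2}\right) + D = 2 D^{2} + D = D + 2 D^{2}$)
$S = 7$
$V{\left(j \right)} = -14$ ($V{\left(j \right)} = -11 - 3 = -14$)
$h{\left(O{\left(-5 \right)} \right)} - V{\left(S \right)} = - 7 \left(1 + 2 \left(-7\right)\right) - -14 = - 7 \left(1 - 14\right) + 14 = \left(-7\right) \left(-13\right) + 14 = 91 + 14 = 105$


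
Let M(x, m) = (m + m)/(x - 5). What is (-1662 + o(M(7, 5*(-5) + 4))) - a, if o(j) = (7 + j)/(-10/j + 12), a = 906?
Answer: -336555/131 ≈ -2569.1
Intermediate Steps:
M(x, m) = 2*m/(-5 + x) (M(x, m) = (2*m)/(-5 + x) = 2*m/(-5 + x))
o(j) = (7 + j)/(12 - 10/j)
(-1662 + o(M(7, 5*(-5) + 4))) - a = (-1662 + (2*(5*(-5) + 4)/(-5 + 7))*(7 + 2*(5*(-5) + 4)/(-5 + 7))/(2*(-5 + 6*(2*(5*(-5) + 4)/(-5 + 7))))) - 1*906 = (-1662 + (2*(-25 + 4)/2)*(7 + 2*(-25 + 4)/2)/(2*(-5 + 6*(2*(-25 + 4)/2)))) - 906 = (-1662 + (2*(-21)*(½))*(7 + 2*(-21)*(½))/(2*(-5 + 6*(2*(-21)*(½))))) - 906 = (-1662 + (½)*(-21)*(7 - 21)/(-5 + 6*(-21))) - 906 = (-1662 + (½)*(-21)*(-14)/(-5 - 126)) - 906 = (-1662 + (½)*(-21)*(-14)/(-131)) - 906 = (-1662 + (½)*(-21)*(-1/131)*(-14)) - 906 = (-1662 - 147/131) - 906 = -217869/131 - 906 = -336555/131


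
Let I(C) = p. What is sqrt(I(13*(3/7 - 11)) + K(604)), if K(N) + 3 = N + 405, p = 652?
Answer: sqrt(1658) ≈ 40.719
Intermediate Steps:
K(N) = 402 + N (K(N) = -3 + (N + 405) = -3 + (405 + N) = 402 + N)
I(C) = 652
sqrt(I(13*(3/7 - 11)) + K(604)) = sqrt(652 + (402 + 604)) = sqrt(652 + 1006) = sqrt(1658)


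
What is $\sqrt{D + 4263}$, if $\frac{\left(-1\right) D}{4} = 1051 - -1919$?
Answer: $i \sqrt{7617} \approx 87.275 i$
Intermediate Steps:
$D = -11880$ ($D = - 4 \left(1051 - -1919\right) = - 4 \left(1051 + 1919\right) = \left(-4\right) 2970 = -11880$)
$\sqrt{D + 4263} = \sqrt{-11880 + 4263} = \sqrt{-7617} = i \sqrt{7617}$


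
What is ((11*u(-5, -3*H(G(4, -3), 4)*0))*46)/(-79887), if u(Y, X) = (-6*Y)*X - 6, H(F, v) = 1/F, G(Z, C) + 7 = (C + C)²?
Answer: 1012/26629 ≈ 0.038004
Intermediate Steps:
G(Z, C) = -7 + 4*C² (G(Z, C) = -7 + (C + C)² = -7 + (2*C)² = -7 + 4*C²)
u(Y, X) = -6 - 6*X*Y (u(Y, X) = -6*X*Y - 6 = -6 - 6*X*Y)
((11*u(-5, -3*H(G(4, -3), 4)*0))*46)/(-79887) = ((11*(-6 - 6*-3/(-7 + 4*(-3)²)*0*(-5)))*46)/(-79887) = ((11*(-6 - 6*-3/(-7 + 4*9)*0*(-5)))*46)*(-1/79887) = ((11*(-6 - 6*-3/(-7 + 36)*0*(-5)))*46)*(-1/79887) = ((11*(-6 - 6*-3/29*0*(-5)))*46)*(-1/79887) = ((11*(-6 - 6*-3*1/29*0*(-5)))*46)*(-1/79887) = ((11*(-6 - 6*(-3/29*0)*(-5)))*46)*(-1/79887) = ((11*(-6 - 6*0*(-5)))*46)*(-1/79887) = ((11*(-6 + 0))*46)*(-1/79887) = ((11*(-6))*46)*(-1/79887) = -66*46*(-1/79887) = -3036*(-1/79887) = 1012/26629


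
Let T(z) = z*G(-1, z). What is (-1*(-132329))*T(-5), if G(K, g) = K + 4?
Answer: -1984935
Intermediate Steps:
G(K, g) = 4 + K
T(z) = 3*z (T(z) = z*(4 - 1) = z*3 = 3*z)
(-1*(-132329))*T(-5) = (-1*(-132329))*(3*(-5)) = 132329*(-15) = -1984935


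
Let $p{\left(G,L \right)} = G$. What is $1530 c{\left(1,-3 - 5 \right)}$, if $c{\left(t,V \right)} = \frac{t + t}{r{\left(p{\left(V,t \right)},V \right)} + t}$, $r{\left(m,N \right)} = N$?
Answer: $- \frac{3060}{7} \approx -437.14$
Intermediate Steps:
$c{\left(t,V \right)} = \frac{2 t}{V + t}$ ($c{\left(t,V \right)} = \frac{t + t}{V + t} = \frac{2 t}{V + t}$)
$1530 c{\left(1,-3 - 5 \right)} = 1530 \cdot 2 \cdot 1 \frac{1}{\left(-3 - 5\right) + 1} = 1530 \cdot 2 \cdot 1 \frac{1}{-8 + 1} = 1530 \cdot 2 \cdot 1 \frac{1}{-7} = 1530 \cdot 2 \cdot 1 \left(- \frac{1}{7}\right) = 1530 \left(- \frac{2}{7}\right) = - \frac{3060}{7}$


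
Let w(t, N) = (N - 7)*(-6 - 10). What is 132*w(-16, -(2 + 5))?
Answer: 29568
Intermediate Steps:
w(t, N) = 112 - 16*N (w(t, N) = (-7 + N)*(-16) = 112 - 16*N)
132*w(-16, -(2 + 5)) = 132*(112 - (-16)*(2 + 5)) = 132*(112 - (-16)*7) = 132*(112 - 16*(-7)) = 132*(112 + 112) = 132*224 = 29568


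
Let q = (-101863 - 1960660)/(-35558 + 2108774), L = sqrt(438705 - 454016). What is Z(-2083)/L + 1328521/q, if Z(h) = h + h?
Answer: -2754310993536/2062523 + 4166*I*sqrt(15311)/15311 ≈ -1.3354e+6 + 33.668*I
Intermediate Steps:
L = I*sqrt(15311) (L = sqrt(-15311) = I*sqrt(15311) ≈ 123.74*I)
q = -2062523/2073216 ≈ -0.99484
Z(h) = 2*h
Z(-2083)/L + 1328521/q = (2*(-2083))/((I*sqrt(15311))) + 1328521/(-2062523/2073216) = -(-4166)*I*sqrt(15311)/15311 + 1328521*(-2073216/2062523) = 4166*I*sqrt(15311)/15311 - 2754310993536/2062523 = -2754310993536/2062523 + 4166*I*sqrt(15311)/15311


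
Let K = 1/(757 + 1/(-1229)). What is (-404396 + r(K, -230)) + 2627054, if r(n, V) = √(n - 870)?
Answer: 2222658 + I*√47064473174617/232588 ≈ 2.2227e+6 + 29.496*I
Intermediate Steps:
K = 1229/930352 (K = 1/(757 - 1/1229) = 1/(930352/1229) = 1229/930352 ≈ 0.0013210)
r(n, V) = √(-870 + n)
(-404396 + r(K, -230)) + 2627054 = (-404396 + √(-870 + 1229/930352)) + 2627054 = (-404396 + √(-809405011/930352)) + 2627054 = (-404396 + I*√47064473174617/232588) + 2627054 = 2222658 + I*√47064473174617/232588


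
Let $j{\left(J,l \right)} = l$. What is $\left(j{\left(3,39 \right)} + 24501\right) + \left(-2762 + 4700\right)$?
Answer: $26478$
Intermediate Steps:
$\left(j{\left(3,39 \right)} + 24501\right) + \left(-2762 + 4700\right) = \left(39 + 24501\right) + \left(-2762 + 4700\right) = 24540 + 1938 = 26478$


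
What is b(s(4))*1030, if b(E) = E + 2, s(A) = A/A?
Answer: 3090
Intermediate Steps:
s(A) = 1
b(E) = 2 + E
b(s(4))*1030 = (2 + 1)*1030 = 3*1030 = 3090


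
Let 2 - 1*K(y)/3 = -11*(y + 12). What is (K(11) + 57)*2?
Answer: 1644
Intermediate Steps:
K(y) = 402 + 33*y (K(y) = 6 - (-33)*(y + 12) = 6 - (-33)*(12 + y) = 6 - 3*(-132 - 11*y) = 6 + (396 + 33*y) = 402 + 33*y)
(K(11) + 57)*2 = ((402 + 33*11) + 57)*2 = ((402 + 363) + 57)*2 = (765 + 57)*2 = 822*2 = 1644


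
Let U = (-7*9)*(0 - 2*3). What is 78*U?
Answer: 29484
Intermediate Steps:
U = 378 (U = -63*(0 - 6) = -63*(-6) = 378)
78*U = 78*378 = 29484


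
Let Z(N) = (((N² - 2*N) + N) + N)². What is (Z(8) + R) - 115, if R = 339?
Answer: 4320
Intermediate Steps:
Z(N) = N⁴ (Z(N) = ((N² - N) + N)² = (N²)² = N⁴)
(Z(8) + R) - 115 = (8⁴ + 339) - 115 = (4096 + 339) - 115 = 4435 - 115 = 4320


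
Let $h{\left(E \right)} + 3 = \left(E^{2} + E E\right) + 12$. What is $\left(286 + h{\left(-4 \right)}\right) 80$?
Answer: $26160$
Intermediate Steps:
$h{\left(E \right)} = 9 + 2 E^{2}$ ($h{\left(E \right)} = -3 + \left(\left(E^{2} + E E\right) + 12\right) = -3 + \left(\left(E^{2} + E^{2}\right) + 12\right) = -3 + \left(2 E^{2} + 12\right) = -3 + \left(12 + 2 E^{2}\right) = 9 + 2 E^{2}$)
$\left(286 + h{\left(-4 \right)}\right) 80 = \left(286 + \left(9 + 2 \left(-4\right)^{2}\right)\right) 80 = \left(286 + \left(9 + 2 \cdot 16\right)\right) 80 = \left(286 + \left(9 + 32\right)\right) 80 = \left(286 + 41\right) 80 = 327 \cdot 80 = 26160$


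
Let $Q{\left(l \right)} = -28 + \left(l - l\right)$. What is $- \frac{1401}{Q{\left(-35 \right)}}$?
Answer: $\frac{1401}{28} \approx 50.036$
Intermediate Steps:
$Q{\left(l \right)} = -28$ ($Q{\left(l \right)} = -28 + 0 = -28$)
$- \frac{1401}{Q{\left(-35 \right)}} = - \frac{1401}{-28} = \left(-1401\right) \left(- \frac{1}{28}\right) = \frac{1401}{28}$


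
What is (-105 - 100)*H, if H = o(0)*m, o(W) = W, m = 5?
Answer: 0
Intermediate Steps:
H = 0 (H = 0*5 = 0)
(-105 - 100)*H = (-105 - 100)*0 = -205*0 = 0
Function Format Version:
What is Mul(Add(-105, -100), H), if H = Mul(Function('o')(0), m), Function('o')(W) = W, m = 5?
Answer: 0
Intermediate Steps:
H = 0 (H = Mul(0, 5) = 0)
Mul(Add(-105, -100), H) = Mul(Add(-105, -100), 0) = Mul(-205, 0) = 0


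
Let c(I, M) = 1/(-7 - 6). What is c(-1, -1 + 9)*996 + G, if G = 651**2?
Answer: 5508417/13 ≈ 4.2372e+5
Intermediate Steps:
c(I, M) = -1/13 (c(I, M) = 1/(-13) = -1/13)
G = 423801
c(-1, -1 + 9)*996 + G = -1/13*996 + 423801 = -996/13 + 423801 = 5508417/13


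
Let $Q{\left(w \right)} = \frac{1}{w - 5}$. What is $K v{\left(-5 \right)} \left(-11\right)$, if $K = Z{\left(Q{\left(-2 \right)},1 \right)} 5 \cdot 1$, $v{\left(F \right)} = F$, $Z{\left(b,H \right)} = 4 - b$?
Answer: $\frac{7975}{7} \approx 1139.3$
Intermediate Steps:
$Q{\left(w \right)} = \frac{1}{-5 + w}$
$K = \frac{145}{7}$ ($K = \left(4 - \frac{1}{-5 - 2}\right) 5 \cdot 1 = \left(4 - \frac{1}{-7}\right) 5 \cdot 1 = \left(4 - - \frac{1}{7}\right) 5 \cdot 1 = \left(4 + \frac{1}{7}\right) 5 \cdot 1 = \frac{29}{7} \cdot 5 \cdot 1 = \frac{145}{7} \cdot 1 = \frac{145}{7} \approx 20.714$)
$K v{\left(-5 \right)} \left(-11\right) = \frac{145 \left(\left(-5\right) \left(-11\right)\right)}{7} = \frac{145}{7} \cdot 55 = \frac{7975}{7}$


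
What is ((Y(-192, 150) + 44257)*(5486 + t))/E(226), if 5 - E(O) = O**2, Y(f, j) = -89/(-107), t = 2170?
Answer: -36255661728/5464597 ≈ -6634.6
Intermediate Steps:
Y(f, j) = 89/107 (Y(f, j) = -89*(-1/107) = 89/107)
E(O) = 5 - O**2
((Y(-192, 150) + 44257)*(5486 + t))/E(226) = ((89/107 + 44257)*(5486 + 2170))/(5 - 1*226**2) = ((4735588/107)*7656)/(5 - 1*51076) = 36255661728/(107*(5 - 51076)) = (36255661728/107)/(-51071) = (36255661728/107)*(-1/51071) = -36255661728/5464597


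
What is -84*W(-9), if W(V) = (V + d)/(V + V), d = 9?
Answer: 0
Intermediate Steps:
W(V) = (9 + V)/(2*V) (W(V) = (V + 9)/(V + V) = (9 + V)/((2*V)) = (9 + V)*(1/(2*V)) = (9 + V)/(2*V))
-84*W(-9) = -42*(9 - 9)/(-9) = -42*(-1)*0/9 = -84*0 = 0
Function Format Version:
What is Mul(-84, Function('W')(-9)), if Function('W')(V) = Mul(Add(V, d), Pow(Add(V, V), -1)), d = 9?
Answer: 0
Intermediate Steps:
Function('W')(V) = Mul(Rational(1, 2), Pow(V, -1), Add(9, V)) (Function('W')(V) = Mul(Add(V, 9), Pow(Add(V, V), -1)) = Mul(Add(9, V), Pow(Mul(2, V), -1)) = Mul(Add(9, V), Mul(Rational(1, 2), Pow(V, -1))) = Mul(Rational(1, 2), Pow(V, -1), Add(9, V)))
Mul(-84, Function('W')(-9)) = Mul(-84, Mul(Rational(1, 2), Pow(-9, -1), Add(9, -9))) = Mul(-84, Mul(Rational(1, 2), Rational(-1, 9), 0)) = Mul(-84, 0) = 0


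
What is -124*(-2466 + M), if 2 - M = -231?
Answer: 276892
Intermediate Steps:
M = 233 (M = 2 - 1*(-231) = 2 + 231 = 233)
-124*(-2466 + M) = -124*(-2466 + 233) = -124*(-2233) = 276892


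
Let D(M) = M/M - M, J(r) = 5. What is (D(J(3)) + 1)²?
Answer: 9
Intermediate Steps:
D(M) = 1 - M
(D(J(3)) + 1)² = ((1 - 1*5) + 1)² = ((1 - 5) + 1)² = (-4 + 1)² = (-3)² = 9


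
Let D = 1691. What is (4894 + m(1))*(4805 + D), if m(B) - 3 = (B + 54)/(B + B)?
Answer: 31989552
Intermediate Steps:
m(B) = 3 + (54 + B)/(2*B) (m(B) = 3 + (B + 54)/(B + B) = 3 + (54 + B)/((2*B)) = 3 + (54 + B)*(1/(2*B)) = 3 + (54 + B)/(2*B))
(4894 + m(1))*(4805 + D) = (4894 + (7/2 + 27/1))*(4805 + 1691) = (4894 + (7/2 + 27*1))*6496 = (4894 + (7/2 + 27))*6496 = (4894 + 61/2)*6496 = (9849/2)*6496 = 31989552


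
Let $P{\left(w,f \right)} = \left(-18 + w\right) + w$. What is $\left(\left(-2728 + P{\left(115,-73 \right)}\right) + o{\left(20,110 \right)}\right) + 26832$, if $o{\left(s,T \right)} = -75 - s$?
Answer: $24221$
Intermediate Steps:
$P{\left(w,f \right)} = -18 + 2 w$
$\left(\left(-2728 + P{\left(115,-73 \right)}\right) + o{\left(20,110 \right)}\right) + 26832 = \left(\left(-2728 + \left(-18 + 2 \cdot 115\right)\right) - 95\right) + 26832 = \left(\left(-2728 + \left(-18 + 230\right)\right) - 95\right) + 26832 = \left(\left(-2728 + 212\right) - 95\right) + 26832 = \left(-2516 - 95\right) + 26832 = -2611 + 26832 = 24221$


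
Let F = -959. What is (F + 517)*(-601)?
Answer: 265642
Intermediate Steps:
(F + 517)*(-601) = (-959 + 517)*(-601) = -442*(-601) = 265642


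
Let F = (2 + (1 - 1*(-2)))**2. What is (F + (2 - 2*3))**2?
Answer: 441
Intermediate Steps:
F = 25 (F = (2 + (1 + 2))**2 = (2 + 3)**2 = 5**2 = 25)
(F + (2 - 2*3))**2 = (25 + (2 - 2*3))**2 = (25 + (2 - 6))**2 = (25 - 4)**2 = 21**2 = 441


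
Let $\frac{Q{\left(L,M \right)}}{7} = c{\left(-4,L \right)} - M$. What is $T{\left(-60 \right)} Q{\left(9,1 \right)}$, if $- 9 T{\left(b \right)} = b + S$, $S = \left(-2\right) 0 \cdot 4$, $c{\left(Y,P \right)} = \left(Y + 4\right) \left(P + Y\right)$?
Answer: $- \frac{140}{3} \approx -46.667$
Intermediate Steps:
$c{\left(Y,P \right)} = \left(4 + Y\right) \left(P + Y\right)$
$Q{\left(L,M \right)} = - 7 M$ ($Q{\left(L,M \right)} = 7 \left(\left(\left(-4\right)^{2} + 4 L + 4 \left(-4\right) + L \left(-4\right)\right) - M\right) = 7 \left(\left(16 + 4 L - 16 - 4 L\right) - M\right) = 7 \left(0 - M\right) = 7 \left(- M\right) = - 7 M$)
$S = 0$ ($S = 0 \cdot 4 = 0$)
$T{\left(b \right)} = - \frac{b}{9}$ ($T{\left(b \right)} = - \frac{b + 0}{9} = - \frac{b}{9}$)
$T{\left(-60 \right)} Q{\left(9,1 \right)} = \left(- \frac{1}{9}\right) \left(-60\right) \left(\left(-7\right) 1\right) = \frac{20}{3} \left(-7\right) = - \frac{140}{3}$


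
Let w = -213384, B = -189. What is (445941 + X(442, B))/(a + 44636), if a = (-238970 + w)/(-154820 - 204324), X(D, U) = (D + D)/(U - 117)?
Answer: 720701986396/72140417721 ≈ 9.9903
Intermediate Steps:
X(D, U) = 2*D/(-117 + U) (X(D, U) = (2*D)/(-117 + U) = 2*D/(-117 + U))
a = 226177/179572 (a = (-238970 - 213384)/(-154820 - 204324) = -452354/(-359144) = -452354*(-1/359144) = 226177/179572 ≈ 1.2595)
(445941 + X(442, B))/(a + 44636) = (445941 + 2*442/(-117 - 189))/(226177/179572 + 44636) = (445941 + 2*442/(-306))/(8015601969/179572) = (445941 + 2*442*(-1/306))*(179572/8015601969) = (445941 - 26/9)*(179572/8015601969) = (4013443/9)*(179572/8015601969) = 720701986396/72140417721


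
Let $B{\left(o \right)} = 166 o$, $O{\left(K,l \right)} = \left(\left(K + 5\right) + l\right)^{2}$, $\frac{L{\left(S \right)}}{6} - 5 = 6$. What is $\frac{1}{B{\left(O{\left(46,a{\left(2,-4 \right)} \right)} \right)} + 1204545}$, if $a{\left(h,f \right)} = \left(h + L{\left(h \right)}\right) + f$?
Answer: $\frac{1}{3399895} \approx 2.9413 \cdot 10^{-7}$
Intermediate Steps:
$L{\left(S \right)} = 66$ ($L{\left(S \right)} = 30 + 6 \cdot 6 = 30 + 36 = 66$)
$a{\left(h,f \right)} = 66 + f + h$ ($a{\left(h,f \right)} = \left(h + 66\right) + f = \left(66 + h\right) + f = 66 + f + h$)
$O{\left(K,l \right)} = \left(5 + K + l\right)^{2}$ ($O{\left(K,l \right)} = \left(\left(5 + K\right) + l\right)^{2} = \left(5 + K + l\right)^{2}$)
$\frac{1}{B{\left(O{\left(46,a{\left(2,-4 \right)} \right)} \right)} + 1204545} = \frac{1}{166 \left(5 + 46 + \left(66 - 4 + 2\right)\right)^{2} + 1204545} = \frac{1}{166 \left(5 + 46 + 64\right)^{2} + 1204545} = \frac{1}{166 \cdot 115^{2} + 1204545} = \frac{1}{166 \cdot 13225 + 1204545} = \frac{1}{2195350 + 1204545} = \frac{1}{3399895}$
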